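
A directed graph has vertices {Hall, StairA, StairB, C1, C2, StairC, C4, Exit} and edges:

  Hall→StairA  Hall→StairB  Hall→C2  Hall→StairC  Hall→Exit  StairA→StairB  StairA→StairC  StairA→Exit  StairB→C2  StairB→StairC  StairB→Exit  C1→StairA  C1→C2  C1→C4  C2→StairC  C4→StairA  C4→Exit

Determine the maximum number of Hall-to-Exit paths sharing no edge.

Assign every edge capacity 1; by Menger, the answer equals the max flow.
Path Hall→Exit (+1); total 1.
Path Hall→StairA→Exit (+1); total 2.
Path Hall→StairB→Exit (+1); total 3.
No residual Hall→Exit path; max flow = 3.
Certifying cut of size 3: {Hall→Exit, Hall→StairA, Hall→StairB}.

3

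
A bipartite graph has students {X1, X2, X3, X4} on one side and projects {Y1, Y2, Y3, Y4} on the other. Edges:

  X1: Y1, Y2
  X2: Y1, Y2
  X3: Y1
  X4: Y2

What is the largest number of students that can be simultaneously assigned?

Unit-capacity flow: source→left, listed edges, right→sink; max matching = max flow.
Augmenting path X1→Y1 (+1); matched 1.
Augmenting path X2→Y2 (+1); matched 2.
No augmenting path remains; maximum matching = 2.
König certificate: {Y1, Y2} is a vertex cover of size 2 (every listed pair touches it), so no matching can be larger.

2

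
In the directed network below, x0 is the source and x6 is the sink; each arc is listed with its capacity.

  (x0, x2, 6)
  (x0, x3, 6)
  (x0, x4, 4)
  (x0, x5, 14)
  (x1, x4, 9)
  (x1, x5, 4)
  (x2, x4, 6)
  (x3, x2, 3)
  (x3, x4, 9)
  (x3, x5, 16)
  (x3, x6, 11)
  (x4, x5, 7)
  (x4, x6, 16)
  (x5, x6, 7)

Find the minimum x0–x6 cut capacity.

23

Augment x0→x3→x6: bottleneck 6, flow now 6.
Augment x0→x4→x6: bottleneck 4, flow now 10.
Augment x0→x5→x6: bottleneck 7, flow now 17.
Augment x0→x2→x4→x6: bottleneck 6, flow now 23.
No augmenting path remains; maximum flow = 23.
By max-flow min-cut, the minimum cut capacity equals the max flow.
In the residual graph, reachable from x0: {x0, x5}.
Min-cut edges: x0→x2 (6), x0→x3 (6), x0→x4 (4), x5→x6 (7); capacity 6 + 6 + 4 + 7 = 23.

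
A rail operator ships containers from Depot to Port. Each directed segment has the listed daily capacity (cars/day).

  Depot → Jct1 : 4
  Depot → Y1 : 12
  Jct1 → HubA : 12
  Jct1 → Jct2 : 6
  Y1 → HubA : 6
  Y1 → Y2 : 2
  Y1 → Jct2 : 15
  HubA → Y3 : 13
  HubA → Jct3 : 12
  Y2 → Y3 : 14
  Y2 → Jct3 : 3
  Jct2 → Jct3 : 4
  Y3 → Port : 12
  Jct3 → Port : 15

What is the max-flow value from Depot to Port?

16

Augment Depot→Jct1→HubA→Y3→Port: bottleneck 4, flow now 4.
Augment Depot→Y1→HubA→Y3→Port: bottleneck 6, flow now 10.
Augment Depot→Y1→Y2→Y3→Port: bottleneck 2, flow now 12.
Augment Depot→Y1→Jct2→Jct3→Port: bottleneck 4, flow now 16.
No augmenting path remains; maximum flow = 16.
In the residual graph, reachable from Depot: {Depot}.
Min-cut edges: Depot→Jct1 (4), Depot→Y1 (12); capacity 4 + 12 = 16.
This cut is saturated, so no flow can exceed 16.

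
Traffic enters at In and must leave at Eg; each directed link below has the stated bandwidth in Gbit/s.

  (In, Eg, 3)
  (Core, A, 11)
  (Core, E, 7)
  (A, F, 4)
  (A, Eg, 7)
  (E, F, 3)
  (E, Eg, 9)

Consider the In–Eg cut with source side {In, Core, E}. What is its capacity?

Edges leaving {In, Core, E}: In→Eg (3), Core→A (11), E→F (3), E→Eg (9).
Cut capacity = 3 + 11 + 3 + 9 = 26.

26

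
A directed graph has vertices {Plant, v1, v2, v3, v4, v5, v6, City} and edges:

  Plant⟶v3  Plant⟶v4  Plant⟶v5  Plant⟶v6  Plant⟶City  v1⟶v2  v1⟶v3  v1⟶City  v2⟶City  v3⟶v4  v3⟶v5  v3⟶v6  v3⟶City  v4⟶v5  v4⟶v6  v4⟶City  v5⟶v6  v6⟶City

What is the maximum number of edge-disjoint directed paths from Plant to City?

Assign every edge capacity 1; by Menger, the answer equals the max flow.
Path Plant→City (+1); total 1.
Path Plant→v3→City (+1); total 2.
Path Plant→v4→City (+1); total 3.
Path Plant→v6→City (+1); total 4.
No residual Plant→City path; max flow = 4.
Certifying cut of size 4: {Plant→City, Plant→v3, Plant→v4, v6→City}.

4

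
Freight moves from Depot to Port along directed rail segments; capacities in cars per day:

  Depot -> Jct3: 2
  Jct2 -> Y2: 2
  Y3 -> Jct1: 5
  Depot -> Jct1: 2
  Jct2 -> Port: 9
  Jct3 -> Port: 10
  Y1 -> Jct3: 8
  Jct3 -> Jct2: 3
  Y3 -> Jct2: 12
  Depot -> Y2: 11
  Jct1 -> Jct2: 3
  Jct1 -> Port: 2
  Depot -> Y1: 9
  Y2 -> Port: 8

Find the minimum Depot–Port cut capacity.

Augment Depot→Y2→Port: bottleneck 8, flow now 8.
Augment Depot→Jct3→Port: bottleneck 2, flow now 10.
Augment Depot→Jct1→Port: bottleneck 2, flow now 12.
Augment Depot→Y1→Jct3→Port: bottleneck 8, flow now 20.
No augmenting path remains; maximum flow = 20.
By max-flow min-cut, the minimum cut capacity equals the max flow.
In the residual graph, reachable from Depot: {Depot, Y2, Y1}.
Min-cut edges: Depot→Jct3 (2), Depot→Jct1 (2), Y2→Port (8), Y1→Jct3 (8); capacity 2 + 2 + 8 + 8 = 20.

20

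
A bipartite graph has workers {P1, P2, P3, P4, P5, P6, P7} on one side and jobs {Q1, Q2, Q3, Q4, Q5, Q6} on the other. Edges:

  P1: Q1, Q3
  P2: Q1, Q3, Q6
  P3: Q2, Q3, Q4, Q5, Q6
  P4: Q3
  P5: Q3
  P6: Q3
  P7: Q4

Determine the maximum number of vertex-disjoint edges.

5

Unit-capacity flow: source→left, listed edges, right→sink; max matching = max flow.
Augmenting path P1→Q1 (+1); matched 1.
Augmenting path P2→Q3 (+1); matched 2.
Augmenting path P3→Q2 (+1); matched 3.
Augmenting path P7→Q4 (+1); matched 4.
Augmenting path P4→Q3→P2→Q6 (+1); matched 5.
No augmenting path remains; maximum matching = 5.
König certificate: {P1, P2, P3, P7, Q3} is a vertex cover of size 5 (every listed pair touches it), so no matching can be larger.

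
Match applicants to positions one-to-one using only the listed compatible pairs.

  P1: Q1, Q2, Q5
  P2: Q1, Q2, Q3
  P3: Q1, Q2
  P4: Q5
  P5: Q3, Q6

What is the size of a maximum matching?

Unit-capacity flow: source→left, listed edges, right→sink; max matching = max flow.
Augmenting path P1→Q1 (+1); matched 1.
Augmenting path P2→Q2 (+1); matched 2.
Augmenting path P4→Q5 (+1); matched 3.
Augmenting path P5→Q3 (+1); matched 4.
Augmenting path P3→Q2→P2→Q3→P5→Q6 (+1); matched 5.
No augmenting path remains; maximum matching = 5.
König certificate: {P1, P2, P3, P4, P5} is a vertex cover of size 5 (every listed pair touches it), so no matching can be larger.

5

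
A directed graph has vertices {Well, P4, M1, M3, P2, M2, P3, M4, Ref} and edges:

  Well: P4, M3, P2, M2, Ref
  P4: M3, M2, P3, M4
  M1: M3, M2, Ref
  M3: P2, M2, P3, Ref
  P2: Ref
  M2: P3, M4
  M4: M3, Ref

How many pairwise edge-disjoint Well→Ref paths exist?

Assign every edge capacity 1; by Menger, the answer equals the max flow.
Path Well→Ref (+1); total 1.
Path Well→M3→Ref (+1); total 2.
Path Well→P2→Ref (+1); total 3.
Path Well→P4→M4→Ref (+1); total 4.
No residual Well→Ref path; max flow = 4.
Certifying cut of size 4: {M3→Ref, M4→Ref, P2→Ref, Well→Ref}.

4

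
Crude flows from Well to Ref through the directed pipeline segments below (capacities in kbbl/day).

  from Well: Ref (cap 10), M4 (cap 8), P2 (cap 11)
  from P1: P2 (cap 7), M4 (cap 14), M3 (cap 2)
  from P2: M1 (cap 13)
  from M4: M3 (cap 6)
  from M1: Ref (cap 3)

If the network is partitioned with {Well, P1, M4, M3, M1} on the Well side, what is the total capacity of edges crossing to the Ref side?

31

Edges leaving {Well, P1, M4, M3, M1}: Well→P2 (11), Well→Ref (10), P1→P2 (7), M1→Ref (3).
Cut capacity = 11 + 10 + 7 + 3 = 31.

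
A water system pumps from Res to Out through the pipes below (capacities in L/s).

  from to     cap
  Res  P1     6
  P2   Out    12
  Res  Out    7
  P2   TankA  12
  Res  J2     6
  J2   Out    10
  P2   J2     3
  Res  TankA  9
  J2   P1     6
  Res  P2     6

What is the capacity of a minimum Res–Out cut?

19

Augment Res→Out: bottleneck 7, flow now 7.
Augment Res→J2→Out: bottleneck 6, flow now 13.
Augment Res→P2→Out: bottleneck 6, flow now 19.
No augmenting path remains; maximum flow = 19.
By max-flow min-cut, the minimum cut capacity equals the max flow.
In the residual graph, reachable from Res: {Res, P1, TankA}.
Min-cut edges: Res→J2 (6), Res→P2 (6), Res→Out (7); capacity 6 + 6 + 7 = 19.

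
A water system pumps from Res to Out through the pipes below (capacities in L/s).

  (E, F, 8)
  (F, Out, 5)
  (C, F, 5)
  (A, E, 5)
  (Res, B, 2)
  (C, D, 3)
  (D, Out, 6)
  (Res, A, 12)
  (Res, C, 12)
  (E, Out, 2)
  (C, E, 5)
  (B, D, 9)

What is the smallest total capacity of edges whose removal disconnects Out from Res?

Augment Res→A→E→Out: bottleneck 2, flow now 2.
Augment Res→B→D→Out: bottleneck 2, flow now 4.
Augment Res→C→D→Out: bottleneck 3, flow now 7.
Augment Res→C→F→Out: bottleneck 5, flow now 12.
No augmenting path remains; maximum flow = 12.
By max-flow min-cut, the minimum cut capacity equals the max flow.
In the residual graph, reachable from Res: {Res, A, C, E, F}.
Min-cut edges: Res→B (2), C→D (3), E→Out (2), F→Out (5); capacity 2 + 3 + 2 + 5 = 12.

12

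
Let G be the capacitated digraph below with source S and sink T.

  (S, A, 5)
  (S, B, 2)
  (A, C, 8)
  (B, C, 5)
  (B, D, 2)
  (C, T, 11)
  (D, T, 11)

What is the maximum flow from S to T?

7

Augment S→A→C→T: bottleneck 5, flow now 5.
Augment S→B→C→T: bottleneck 2, flow now 7.
No augmenting path remains; maximum flow = 7.
In the residual graph, reachable from S: {S}.
Min-cut edges: S→A (5), S→B (2); capacity 5 + 2 = 7.
This cut is saturated, so no flow can exceed 7.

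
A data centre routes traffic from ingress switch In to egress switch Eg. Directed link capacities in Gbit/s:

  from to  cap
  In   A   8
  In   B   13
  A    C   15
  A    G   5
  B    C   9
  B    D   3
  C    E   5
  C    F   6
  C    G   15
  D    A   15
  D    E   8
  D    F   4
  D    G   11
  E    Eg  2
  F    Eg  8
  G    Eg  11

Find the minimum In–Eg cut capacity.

20

Augment In→A→G→Eg: bottleneck 5, flow now 5.
Augment In→A→C→E→Eg: bottleneck 2, flow now 7.
Augment In→A→C→F→Eg: bottleneck 1, flow now 8.
Augment In→B→C→F→Eg: bottleneck 5, flow now 13.
Augment In→B→C→G→Eg: bottleneck 4, flow now 17.
Augment In→B→D→F→Eg: bottleneck 2, flow now 19.
Augment In→B→D→G→Eg: bottleneck 1, flow now 20.
No augmenting path remains; maximum flow = 20.
By max-flow min-cut, the minimum cut capacity equals the max flow.
In the residual graph, reachable from In: {In, B}.
Min-cut edges: In→A (8), B→C (9), B→D (3); capacity 8 + 9 + 3 = 20.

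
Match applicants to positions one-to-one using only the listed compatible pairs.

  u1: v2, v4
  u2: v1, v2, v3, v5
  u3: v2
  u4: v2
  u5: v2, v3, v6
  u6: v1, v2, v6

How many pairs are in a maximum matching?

5

Unit-capacity flow: source→left, listed edges, right→sink; max matching = max flow.
Augmenting path u1→v2 (+1); matched 1.
Augmenting path u2→v1 (+1); matched 2.
Augmenting path u5→v3 (+1); matched 3.
Augmenting path u6→v6 (+1); matched 4.
Augmenting path u3→v2→u1→v4 (+1); matched 5.
No augmenting path remains; maximum matching = 5.
König certificate: {u1, u2, u5, u6, v2} is a vertex cover of size 5 (every listed pair touches it), so no matching can be larger.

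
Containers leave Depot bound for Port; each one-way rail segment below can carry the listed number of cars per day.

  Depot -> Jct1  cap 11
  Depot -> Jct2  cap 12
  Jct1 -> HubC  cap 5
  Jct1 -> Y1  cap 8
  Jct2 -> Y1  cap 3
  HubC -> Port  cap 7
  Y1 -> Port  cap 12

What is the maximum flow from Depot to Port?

14

Augment Depot→Jct1→HubC→Port: bottleneck 5, flow now 5.
Augment Depot→Jct1→Y1→Port: bottleneck 6, flow now 11.
Augment Depot→Jct2→Y1→Port: bottleneck 3, flow now 14.
No augmenting path remains; maximum flow = 14.
In the residual graph, reachable from Depot: {Depot, Jct2}.
Min-cut edges: Depot→Jct1 (11), Jct2→Y1 (3); capacity 11 + 3 = 14.
This cut is saturated, so no flow can exceed 14.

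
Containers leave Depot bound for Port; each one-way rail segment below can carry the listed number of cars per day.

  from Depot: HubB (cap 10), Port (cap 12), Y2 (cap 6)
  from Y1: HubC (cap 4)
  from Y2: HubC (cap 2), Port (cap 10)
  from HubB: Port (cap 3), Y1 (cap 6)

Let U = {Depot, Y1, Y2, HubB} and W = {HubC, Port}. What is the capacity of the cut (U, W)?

Edges leaving {Depot, Y1, Y2, HubB}: Depot→Port (12), Y1→HubC (4), Y2→HubC (2), Y2→Port (10), HubB→Port (3).
Cut capacity = 12 + 4 + 2 + 10 + 3 = 31.

31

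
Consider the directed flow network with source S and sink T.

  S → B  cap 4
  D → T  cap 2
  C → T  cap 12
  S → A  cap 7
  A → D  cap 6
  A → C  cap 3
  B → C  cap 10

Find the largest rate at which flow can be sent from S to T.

Augment S→A→C→T: bottleneck 3, flow now 3.
Augment S→A→D→T: bottleneck 2, flow now 5.
Augment S→B→C→T: bottleneck 4, flow now 9.
No augmenting path remains; maximum flow = 9.
In the residual graph, reachable from S: {S, A, D}.
Min-cut edges: S→B (4), A→C (3), D→T (2); capacity 4 + 3 + 2 = 9.
This cut is saturated, so no flow can exceed 9.

9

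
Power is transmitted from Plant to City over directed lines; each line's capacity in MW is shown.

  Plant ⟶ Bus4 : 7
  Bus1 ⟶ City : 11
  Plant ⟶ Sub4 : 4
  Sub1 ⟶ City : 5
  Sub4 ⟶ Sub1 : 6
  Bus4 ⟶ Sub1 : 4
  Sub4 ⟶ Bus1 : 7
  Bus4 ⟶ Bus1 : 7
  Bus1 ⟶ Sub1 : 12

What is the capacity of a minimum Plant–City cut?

Augment Plant→Sub4→Sub1→City: bottleneck 4, flow now 4.
Augment Plant→Bus4→Sub1→City: bottleneck 1, flow now 5.
Augment Plant→Bus4→Bus1→City: bottleneck 6, flow now 11.
No augmenting path remains; maximum flow = 11.
By max-flow min-cut, the minimum cut capacity equals the max flow.
In the residual graph, reachable from Plant: {Plant}.
Min-cut edges: Plant→Sub4 (4), Plant→Bus4 (7); capacity 4 + 7 = 11.

11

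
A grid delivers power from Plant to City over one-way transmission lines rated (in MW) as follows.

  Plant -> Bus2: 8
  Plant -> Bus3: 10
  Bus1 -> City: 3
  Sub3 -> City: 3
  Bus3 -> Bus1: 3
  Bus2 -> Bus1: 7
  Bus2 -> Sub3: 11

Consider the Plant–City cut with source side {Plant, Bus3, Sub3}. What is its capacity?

Edges leaving {Plant, Bus3, Sub3}: Plant→Bus2 (8), Bus3→Bus1 (3), Sub3→City (3).
Cut capacity = 8 + 3 + 3 = 14.

14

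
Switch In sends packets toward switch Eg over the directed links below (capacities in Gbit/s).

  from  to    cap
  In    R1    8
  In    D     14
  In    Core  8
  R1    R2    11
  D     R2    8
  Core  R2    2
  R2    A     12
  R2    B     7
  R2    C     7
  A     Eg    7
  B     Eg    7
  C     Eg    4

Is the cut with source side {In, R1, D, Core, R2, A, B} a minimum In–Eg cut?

Given cut capacity: 7 + 7 + 7 = 21.
Augment In→R1→R2→A→Eg: bottleneck 7, flow now 7.
Augment In→R1→R2→B→Eg: bottleneck 1, flow now 8.
Augment In→D→R2→B→Eg: bottleneck 6, flow now 14.
Augment In→D→R2→C→Eg: bottleneck 2, flow now 16.
Augment In→Core→R2→C→Eg: bottleneck 2, flow now 18.
No augmenting path remains; maximum flow = 18.
In the residual graph, reachable from In: {In, D, Core}.
Min-cut edges: In→R1 (8), D→R2 (8), Core→R2 (2); capacity 8 + 8 + 2 = 18.
Cut capacity 21 exceeds the max flow 18, so it is not minimum.

No — its capacity is 21, but the minimum cut has capacity 18.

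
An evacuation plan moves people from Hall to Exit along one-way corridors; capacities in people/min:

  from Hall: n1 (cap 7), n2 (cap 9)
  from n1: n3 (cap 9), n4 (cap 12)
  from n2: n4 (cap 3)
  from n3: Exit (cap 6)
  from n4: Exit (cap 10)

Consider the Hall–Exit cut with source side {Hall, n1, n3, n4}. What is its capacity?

Edges leaving {Hall, n1, n3, n4}: Hall→n2 (9), n3→Exit (6), n4→Exit (10).
Cut capacity = 9 + 6 + 10 = 25.

25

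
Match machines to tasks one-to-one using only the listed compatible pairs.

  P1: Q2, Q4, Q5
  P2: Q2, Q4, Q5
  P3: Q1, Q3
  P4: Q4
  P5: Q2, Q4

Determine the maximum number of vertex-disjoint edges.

4

Unit-capacity flow: source→left, listed edges, right→sink; max matching = max flow.
Augmenting path P1→Q2 (+1); matched 1.
Augmenting path P2→Q4 (+1); matched 2.
Augmenting path P3→Q1 (+1); matched 3.
Augmenting path P4→Q4→P2→Q5 (+1); matched 4.
No augmenting path remains; maximum matching = 4.
König certificate: {P3, Q2, Q4, Q5} is a vertex cover of size 4 (every listed pair touches it), so no matching can be larger.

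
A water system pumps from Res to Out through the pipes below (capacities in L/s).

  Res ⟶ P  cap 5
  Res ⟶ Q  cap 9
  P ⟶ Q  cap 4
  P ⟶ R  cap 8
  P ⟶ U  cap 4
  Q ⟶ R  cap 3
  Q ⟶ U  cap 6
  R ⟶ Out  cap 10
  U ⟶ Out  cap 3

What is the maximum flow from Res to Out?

11

Augment Res→P→R→Out: bottleneck 5, flow now 5.
Augment Res→Q→R→Out: bottleneck 3, flow now 8.
Augment Res→Q→U→Out: bottleneck 3, flow now 11.
No augmenting path remains; maximum flow = 11.
In the residual graph, reachable from Res: {Res, Q, U}.
Min-cut edges: Res→P (5), Q→R (3), U→Out (3); capacity 5 + 3 + 3 = 11.
This cut is saturated, so no flow can exceed 11.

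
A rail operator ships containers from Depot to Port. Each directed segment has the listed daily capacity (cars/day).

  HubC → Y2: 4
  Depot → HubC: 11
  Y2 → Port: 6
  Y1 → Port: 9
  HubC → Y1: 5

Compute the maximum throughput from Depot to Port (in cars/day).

Augment Depot→HubC→Y2→Port: bottleneck 4, flow now 4.
Augment Depot→HubC→Y1→Port: bottleneck 5, flow now 9.
No augmenting path remains; maximum flow = 9.
In the residual graph, reachable from Depot: {Depot, HubC}.
Min-cut edges: HubC→Y2 (4), HubC→Y1 (5); capacity 4 + 5 = 9.
This cut is saturated, so no flow can exceed 9.

9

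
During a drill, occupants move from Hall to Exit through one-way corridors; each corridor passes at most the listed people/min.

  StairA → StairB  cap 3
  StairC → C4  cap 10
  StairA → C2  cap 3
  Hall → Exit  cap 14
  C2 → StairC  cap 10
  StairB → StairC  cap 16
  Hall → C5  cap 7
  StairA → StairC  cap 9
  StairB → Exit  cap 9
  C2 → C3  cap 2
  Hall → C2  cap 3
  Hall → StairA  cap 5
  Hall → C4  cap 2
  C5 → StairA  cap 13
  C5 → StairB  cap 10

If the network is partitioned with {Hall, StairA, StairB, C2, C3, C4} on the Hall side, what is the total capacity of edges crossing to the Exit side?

65

Edges leaving {Hall, StairA, StairB, C2, C3, C4}: Hall→C5 (7), Hall→Exit (14), StairA→StairC (9), StairB→StairC (16), StairB→Exit (9), C2→StairC (10).
Cut capacity = 7 + 14 + 9 + 16 + 9 + 10 = 65.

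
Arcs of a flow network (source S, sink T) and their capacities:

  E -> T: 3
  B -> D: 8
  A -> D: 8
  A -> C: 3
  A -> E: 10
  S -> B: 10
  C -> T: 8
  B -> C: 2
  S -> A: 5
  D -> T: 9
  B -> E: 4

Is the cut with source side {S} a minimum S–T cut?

Given cut capacity: 5 + 10 = 15.
Augment S→A→C→T: bottleneck 3, flow now 3.
Augment S→A→D→T: bottleneck 2, flow now 5.
Augment S→B→C→T: bottleneck 2, flow now 7.
Augment S→B→D→T: bottleneck 7, flow now 14.
Augment S→B→E→T: bottleneck 1, flow now 15.
No augmenting path remains; maximum flow = 15.
Cut capacity 15 equals the max flow, so it is a minimum cut.

Yes — it is a minimum cut (capacity 15).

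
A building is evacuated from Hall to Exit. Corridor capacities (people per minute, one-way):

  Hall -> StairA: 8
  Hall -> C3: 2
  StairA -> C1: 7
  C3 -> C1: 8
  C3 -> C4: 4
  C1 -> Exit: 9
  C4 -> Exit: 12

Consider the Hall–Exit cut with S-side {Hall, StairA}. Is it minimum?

Given cut capacity: 2 + 7 = 9.
Augment Hall→StairA→C1→Exit: bottleneck 7, flow now 7.
Augment Hall→C3→C1→Exit: bottleneck 2, flow now 9.
No augmenting path remains; maximum flow = 9.
Cut capacity 9 equals the max flow, so it is a minimum cut.

Yes — it is a minimum cut (capacity 9).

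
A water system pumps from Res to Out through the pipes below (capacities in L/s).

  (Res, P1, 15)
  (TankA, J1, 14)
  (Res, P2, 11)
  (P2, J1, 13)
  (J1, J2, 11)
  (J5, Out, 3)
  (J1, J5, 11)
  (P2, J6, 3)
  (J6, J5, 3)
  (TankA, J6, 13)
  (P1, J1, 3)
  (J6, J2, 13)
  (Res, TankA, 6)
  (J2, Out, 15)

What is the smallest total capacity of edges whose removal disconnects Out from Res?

Augment Res→P1→J1→J2→Out: bottleneck 3, flow now 3.
Augment Res→TankA→J1→J2→Out: bottleneck 6, flow now 9.
Augment Res→P2→J1→J2→Out: bottleneck 2, flow now 11.
Augment Res→P2→J1→J5→Out: bottleneck 3, flow now 14.
Augment Res→P2→J6→J2→Out: bottleneck 3, flow now 17.
Augment Res→P2→J1→TankA→J6→J2→Out: bottleneck 1, flow now 18. (uses reverse residual edge)
No augmenting path remains; maximum flow = 18.
By max-flow min-cut, the minimum cut capacity equals the max flow.
In the residual graph, reachable from Res: {Res, P1, TankA, P2, J1, J6, J2, J5}.
Min-cut edges: J2→Out (15), J5→Out (3); capacity 15 + 3 = 18.

18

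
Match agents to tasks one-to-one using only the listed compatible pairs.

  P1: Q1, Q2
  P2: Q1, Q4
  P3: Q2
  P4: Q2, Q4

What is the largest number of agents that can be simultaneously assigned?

Unit-capacity flow: source→left, listed edges, right→sink; max matching = max flow.
Augmenting path P1→Q1 (+1); matched 1.
Augmenting path P2→Q4 (+1); matched 2.
Augmenting path P3→Q2 (+1); matched 3.
No augmenting path remains; maximum matching = 3.
König certificate: {Q1, Q2, Q4} is a vertex cover of size 3 (every listed pair touches it), so no matching can be larger.

3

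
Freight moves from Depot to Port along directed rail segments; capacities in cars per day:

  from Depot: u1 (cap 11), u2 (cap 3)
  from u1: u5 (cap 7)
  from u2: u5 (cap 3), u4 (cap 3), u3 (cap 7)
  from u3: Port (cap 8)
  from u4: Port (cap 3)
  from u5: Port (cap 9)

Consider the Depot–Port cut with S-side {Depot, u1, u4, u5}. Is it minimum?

No — its capacity is 15, but the minimum cut has capacity 10.

Given cut capacity: 3 + 3 + 9 = 15.
Augment Depot→u1→u5→Port: bottleneck 7, flow now 7.
Augment Depot→u2→u3→Port: bottleneck 3, flow now 10.
No augmenting path remains; maximum flow = 10.
In the residual graph, reachable from Depot: {Depot, u1}.
Min-cut edges: Depot→u2 (3), u1→u5 (7); capacity 3 + 7 = 10.
Cut capacity 15 exceeds the max flow 10, so it is not minimum.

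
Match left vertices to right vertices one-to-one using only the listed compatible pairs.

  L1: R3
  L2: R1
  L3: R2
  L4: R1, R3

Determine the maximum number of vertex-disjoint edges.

3

Unit-capacity flow: source→left, listed edges, right→sink; max matching = max flow.
Augmenting path L1→R3 (+1); matched 1.
Augmenting path L2→R1 (+1); matched 2.
Augmenting path L3→R2 (+1); matched 3.
No augmenting path remains; maximum matching = 3.
König certificate: {L3, R1, R3} is a vertex cover of size 3 (every listed pair touches it), so no matching can be larger.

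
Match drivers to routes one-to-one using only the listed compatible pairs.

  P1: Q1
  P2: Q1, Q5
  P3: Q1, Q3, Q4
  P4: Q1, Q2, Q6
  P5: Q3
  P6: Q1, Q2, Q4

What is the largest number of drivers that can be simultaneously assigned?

6

Unit-capacity flow: source→left, listed edges, right→sink; max matching = max flow.
Augmenting path P1→Q1 (+1); matched 1.
Augmenting path P2→Q5 (+1); matched 2.
Augmenting path P3→Q3 (+1); matched 3.
Augmenting path P4→Q2 (+1); matched 4.
Augmenting path P6→Q4 (+1); matched 5.
Augmenting path P5→Q3→P3→Q4→P6→Q2→P4→Q6 (+1); matched 6.
No augmenting path remains; maximum matching = 6.
König certificate: {P1, P2, P3, P4, P5, P6} is a vertex cover of size 6 (every listed pair touches it), so no matching can be larger.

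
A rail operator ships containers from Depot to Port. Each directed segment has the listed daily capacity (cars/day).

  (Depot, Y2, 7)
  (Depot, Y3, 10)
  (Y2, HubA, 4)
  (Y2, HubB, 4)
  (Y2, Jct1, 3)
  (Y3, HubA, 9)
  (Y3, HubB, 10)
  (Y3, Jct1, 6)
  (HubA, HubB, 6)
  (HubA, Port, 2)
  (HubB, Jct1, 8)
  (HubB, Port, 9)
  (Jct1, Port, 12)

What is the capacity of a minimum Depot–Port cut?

Augment Depot→Y2→HubA→Port: bottleneck 2, flow now 2.
Augment Depot→Y2→HubB→Port: bottleneck 4, flow now 6.
Augment Depot→Y2→Jct1→Port: bottleneck 1, flow now 7.
Augment Depot→Y3→HubB→Port: bottleneck 5, flow now 12.
Augment Depot→Y3→Jct1→Port: bottleneck 5, flow now 17.
No augmenting path remains; maximum flow = 17.
By max-flow min-cut, the minimum cut capacity equals the max flow.
In the residual graph, reachable from Depot: {Depot}.
Min-cut edges: Depot→Y2 (7), Depot→Y3 (10); capacity 7 + 10 = 17.

17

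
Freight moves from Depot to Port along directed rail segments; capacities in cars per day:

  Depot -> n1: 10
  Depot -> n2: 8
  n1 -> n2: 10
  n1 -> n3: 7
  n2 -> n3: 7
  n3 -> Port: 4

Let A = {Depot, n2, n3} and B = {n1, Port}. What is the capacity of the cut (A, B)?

Edges leaving {Depot, n2, n3}: Depot→n1 (10), n3→Port (4).
Cut capacity = 10 + 4 = 14.

14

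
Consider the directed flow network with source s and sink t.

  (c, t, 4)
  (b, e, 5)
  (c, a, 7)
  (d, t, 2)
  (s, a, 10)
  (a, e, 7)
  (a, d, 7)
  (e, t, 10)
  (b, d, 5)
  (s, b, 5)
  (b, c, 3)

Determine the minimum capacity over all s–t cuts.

14

Augment s→a→d→t: bottleneck 2, flow now 2.
Augment s→a→e→t: bottleneck 7, flow now 9.
Augment s→b→c→t: bottleneck 3, flow now 12.
Augment s→b→e→t: bottleneck 2, flow now 14.
No augmenting path remains; maximum flow = 14.
By max-flow min-cut, the minimum cut capacity equals the max flow.
In the residual graph, reachable from s: {s, a, d}.
Min-cut edges: s→b (5), a→e (7), d→t (2); capacity 5 + 7 + 2 = 14.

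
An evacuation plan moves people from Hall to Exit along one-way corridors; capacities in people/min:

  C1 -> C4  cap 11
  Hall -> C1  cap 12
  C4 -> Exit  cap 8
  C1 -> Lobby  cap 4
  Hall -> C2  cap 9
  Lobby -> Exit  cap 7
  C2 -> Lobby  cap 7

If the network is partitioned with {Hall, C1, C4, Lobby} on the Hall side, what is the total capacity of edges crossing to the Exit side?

Edges leaving {Hall, C1, C4, Lobby}: Hall→C2 (9), C4→Exit (8), Lobby→Exit (7).
Cut capacity = 9 + 8 + 7 = 24.

24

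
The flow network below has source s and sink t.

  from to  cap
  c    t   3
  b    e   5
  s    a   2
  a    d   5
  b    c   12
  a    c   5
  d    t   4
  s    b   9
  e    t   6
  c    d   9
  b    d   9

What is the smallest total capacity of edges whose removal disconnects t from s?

Augment s→a→c→t: bottleneck 2, flow now 2.
Augment s→b→c→t: bottleneck 1, flow now 3.
Augment s→b→d→t: bottleneck 4, flow now 7.
Augment s→b→e→t: bottleneck 4, flow now 11.
No augmenting path remains; maximum flow = 11.
By max-flow min-cut, the minimum cut capacity equals the max flow.
In the residual graph, reachable from s: {s}.
Min-cut edges: s→a (2), s→b (9); capacity 2 + 9 = 11.

11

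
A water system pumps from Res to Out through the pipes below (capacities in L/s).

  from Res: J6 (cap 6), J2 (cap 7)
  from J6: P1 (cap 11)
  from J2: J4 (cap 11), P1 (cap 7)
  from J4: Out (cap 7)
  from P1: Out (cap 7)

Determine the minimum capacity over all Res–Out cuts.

13

Augment Res→J6→P1→Out: bottleneck 6, flow now 6.
Augment Res→J2→J4→Out: bottleneck 7, flow now 13.
No augmenting path remains; maximum flow = 13.
By max-flow min-cut, the minimum cut capacity equals the max flow.
In the residual graph, reachable from Res: {Res}.
Min-cut edges: Res→J6 (6), Res→J2 (7); capacity 6 + 7 = 13.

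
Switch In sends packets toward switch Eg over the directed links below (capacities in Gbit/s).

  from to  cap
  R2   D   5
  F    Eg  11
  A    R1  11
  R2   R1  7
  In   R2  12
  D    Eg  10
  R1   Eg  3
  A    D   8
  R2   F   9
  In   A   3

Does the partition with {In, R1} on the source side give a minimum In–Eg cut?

No — its capacity is 18, but the minimum cut has capacity 15.

Given cut capacity: 3 + 12 + 3 = 18.
Augment In→A→D→Eg: bottleneck 3, flow now 3.
Augment In→R2→F→Eg: bottleneck 9, flow now 12.
Augment In→R2→D→Eg: bottleneck 3, flow now 15.
No augmenting path remains; maximum flow = 15.
In the residual graph, reachable from In: {In}.
Min-cut edges: In→A (3), In→R2 (12); capacity 3 + 12 = 15.
Cut capacity 18 exceeds the max flow 15, so it is not minimum.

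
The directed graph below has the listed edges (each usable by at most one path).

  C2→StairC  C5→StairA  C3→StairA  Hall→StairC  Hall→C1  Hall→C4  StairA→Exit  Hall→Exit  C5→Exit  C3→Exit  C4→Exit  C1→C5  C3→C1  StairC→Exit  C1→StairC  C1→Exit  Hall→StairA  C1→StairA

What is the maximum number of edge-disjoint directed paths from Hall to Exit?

Assign every edge capacity 1; by Menger, the answer equals the max flow.
Path Hall→Exit (+1); total 1.
Path Hall→C1→Exit (+1); total 2.
Path Hall→StairC→Exit (+1); total 3.
Path Hall→C4→Exit (+1); total 4.
Path Hall→StairA→Exit (+1); total 5.
No residual Hall→Exit path; max flow = 5.
Certifying cut of size 5: {Hall→C1, Hall→C4, Hall→Exit, Hall→StairA, Hall→StairC}.

5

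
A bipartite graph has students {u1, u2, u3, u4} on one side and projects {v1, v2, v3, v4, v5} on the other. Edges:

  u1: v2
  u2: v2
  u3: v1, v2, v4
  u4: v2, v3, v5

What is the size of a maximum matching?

3

Unit-capacity flow: source→left, listed edges, right→sink; max matching = max flow.
Augmenting path u1→v2 (+1); matched 1.
Augmenting path u3→v1 (+1); matched 2.
Augmenting path u4→v3 (+1); matched 3.
No augmenting path remains; maximum matching = 3.
König certificate: {u3, u4, v2} is a vertex cover of size 3 (every listed pair touches it), so no matching can be larger.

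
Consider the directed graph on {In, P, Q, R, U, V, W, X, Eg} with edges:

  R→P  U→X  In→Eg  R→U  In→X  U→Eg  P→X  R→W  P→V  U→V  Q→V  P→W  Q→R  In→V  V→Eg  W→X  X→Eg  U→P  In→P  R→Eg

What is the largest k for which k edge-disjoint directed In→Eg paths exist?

3

Assign every edge capacity 1; by Menger, the answer equals the max flow.
Path In→Eg (+1); total 1.
Path In→V→Eg (+1); total 2.
Path In→X→Eg (+1); total 3.
No residual In→Eg path; max flow = 3.
Certifying cut of size 3: {In→Eg, V→Eg, X→Eg}.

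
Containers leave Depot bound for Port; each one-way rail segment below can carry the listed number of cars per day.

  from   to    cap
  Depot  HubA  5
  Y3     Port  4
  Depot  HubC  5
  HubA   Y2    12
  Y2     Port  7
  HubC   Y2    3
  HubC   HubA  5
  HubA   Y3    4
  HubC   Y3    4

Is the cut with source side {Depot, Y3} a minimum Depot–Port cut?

No — its capacity is 14, but the minimum cut has capacity 10.

Given cut capacity: 5 + 5 + 4 = 14.
Augment Depot→HubA→Y2→Port: bottleneck 5, flow now 5.
Augment Depot→HubC→Y2→Port: bottleneck 2, flow now 7.
Augment Depot→HubC→Y3→Port: bottleneck 3, flow now 10.
No augmenting path remains; maximum flow = 10.
In the residual graph, reachable from Depot: {Depot}.
Min-cut edges: Depot→HubA (5), Depot→HubC (5); capacity 5 + 5 = 10.
Cut capacity 14 exceeds the max flow 10, so it is not minimum.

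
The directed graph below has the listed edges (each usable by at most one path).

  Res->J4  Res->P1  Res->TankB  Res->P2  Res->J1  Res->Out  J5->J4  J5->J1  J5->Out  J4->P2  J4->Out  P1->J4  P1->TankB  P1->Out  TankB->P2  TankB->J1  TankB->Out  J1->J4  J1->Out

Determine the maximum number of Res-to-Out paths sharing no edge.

Assign every edge capacity 1; by Menger, the answer equals the max flow.
Path Res→Out (+1); total 1.
Path Res→J4→Out (+1); total 2.
Path Res→P1→Out (+1); total 3.
Path Res→TankB→Out (+1); total 4.
Path Res→J1→Out (+1); total 5.
No residual Res→Out path; max flow = 5.
Certifying cut of size 5: {Res→J1, Res→J4, Res→Out, Res→P1, Res→TankB}.

5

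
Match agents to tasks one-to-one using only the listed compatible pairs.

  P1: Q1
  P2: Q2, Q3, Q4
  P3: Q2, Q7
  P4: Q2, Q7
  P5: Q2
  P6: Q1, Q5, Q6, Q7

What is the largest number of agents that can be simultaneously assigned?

Unit-capacity flow: source→left, listed edges, right→sink; max matching = max flow.
Augmenting path P1→Q1 (+1); matched 1.
Augmenting path P2→Q2 (+1); matched 2.
Augmenting path P3→Q7 (+1); matched 3.
Augmenting path P6→Q5 (+1); matched 4.
Augmenting path P4→Q2→P2→Q3 (+1); matched 5.
No augmenting path remains; maximum matching = 5.
König certificate: {P1, P2, P6, Q2, Q7} is a vertex cover of size 5 (every listed pair touches it), so no matching can be larger.

5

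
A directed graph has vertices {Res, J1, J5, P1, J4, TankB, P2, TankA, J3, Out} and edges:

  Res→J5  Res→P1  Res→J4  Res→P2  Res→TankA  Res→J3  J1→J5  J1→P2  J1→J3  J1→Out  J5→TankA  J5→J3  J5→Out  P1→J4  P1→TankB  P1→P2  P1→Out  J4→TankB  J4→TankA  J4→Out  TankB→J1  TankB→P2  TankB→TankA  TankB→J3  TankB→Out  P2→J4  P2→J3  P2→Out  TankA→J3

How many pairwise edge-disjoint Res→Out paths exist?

4

Assign every edge capacity 1; by Menger, the answer equals the max flow.
Path Res→J5→Out (+1); total 1.
Path Res→P1→Out (+1); total 2.
Path Res→J4→Out (+1); total 3.
Path Res→P2→Out (+1); total 4.
No residual Res→Out path; max flow = 4.
Certifying cut of size 4: {Res→J4, Res→J5, Res→P1, Res→P2}.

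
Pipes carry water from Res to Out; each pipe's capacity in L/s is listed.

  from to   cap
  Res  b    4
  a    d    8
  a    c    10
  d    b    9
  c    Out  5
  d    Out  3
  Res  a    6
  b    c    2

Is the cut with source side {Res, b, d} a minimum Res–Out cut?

No — its capacity is 11, but the minimum cut has capacity 8.

Given cut capacity: 6 + 2 + 3 = 11.
Augment Res→a→c→Out: bottleneck 5, flow now 5.
Augment Res→a→d→Out: bottleneck 1, flow now 6.
Augment Res→b→c→a→d→Out: bottleneck 2, flow now 8. (uses reverse residual edge)
No augmenting path remains; maximum flow = 8.
In the residual graph, reachable from Res: {Res, b}.
Min-cut edges: Res→a (6), b→c (2); capacity 6 + 2 = 8.
Cut capacity 11 exceeds the max flow 8, so it is not minimum.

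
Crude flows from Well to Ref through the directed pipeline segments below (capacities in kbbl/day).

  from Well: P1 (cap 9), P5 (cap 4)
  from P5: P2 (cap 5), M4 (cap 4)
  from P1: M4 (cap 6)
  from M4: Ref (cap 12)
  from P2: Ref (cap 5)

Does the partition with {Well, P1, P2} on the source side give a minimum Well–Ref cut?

No — its capacity is 15, but the minimum cut has capacity 10.

Given cut capacity: 4 + 6 + 5 = 15.
Augment Well→P5→M4→Ref: bottleneck 4, flow now 4.
Augment Well→P1→M4→Ref: bottleneck 6, flow now 10.
No augmenting path remains; maximum flow = 10.
In the residual graph, reachable from Well: {Well, P1}.
Min-cut edges: Well→P5 (4), P1→M4 (6); capacity 4 + 6 = 10.
Cut capacity 15 exceeds the max flow 10, so it is not minimum.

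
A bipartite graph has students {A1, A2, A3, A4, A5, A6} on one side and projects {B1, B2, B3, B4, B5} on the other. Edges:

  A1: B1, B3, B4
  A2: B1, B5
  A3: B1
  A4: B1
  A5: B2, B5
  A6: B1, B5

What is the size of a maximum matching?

Unit-capacity flow: source→left, listed edges, right→sink; max matching = max flow.
Augmenting path A1→B1 (+1); matched 1.
Augmenting path A2→B5 (+1); matched 2.
Augmenting path A5→B2 (+1); matched 3.
Augmenting path A3→B1→A1→B3 (+1); matched 4.
No augmenting path remains; maximum matching = 4.
König certificate: {A1, A5, B1, B5} is a vertex cover of size 4 (every listed pair touches it), so no matching can be larger.

4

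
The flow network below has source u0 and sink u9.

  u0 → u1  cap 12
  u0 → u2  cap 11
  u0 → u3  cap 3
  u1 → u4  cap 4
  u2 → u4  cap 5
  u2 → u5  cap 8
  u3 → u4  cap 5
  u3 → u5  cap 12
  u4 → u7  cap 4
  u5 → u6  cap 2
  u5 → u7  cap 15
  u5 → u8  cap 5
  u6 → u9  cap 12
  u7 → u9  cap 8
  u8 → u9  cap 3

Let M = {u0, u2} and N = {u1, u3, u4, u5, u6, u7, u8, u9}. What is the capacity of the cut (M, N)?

Edges leaving {u0, u2}: u0→u1 (12), u0→u3 (3), u2→u4 (5), u2→u5 (8).
Cut capacity = 12 + 3 + 5 + 8 = 28.

28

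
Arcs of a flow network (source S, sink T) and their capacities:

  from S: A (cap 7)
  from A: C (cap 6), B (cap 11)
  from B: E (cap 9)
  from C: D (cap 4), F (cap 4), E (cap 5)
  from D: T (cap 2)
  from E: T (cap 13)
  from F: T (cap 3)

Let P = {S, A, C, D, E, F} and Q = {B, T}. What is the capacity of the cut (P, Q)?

Edges leaving {S, A, C, D, E, F}: A→B (11), D→T (2), E→T (13), F→T (3).
Cut capacity = 11 + 2 + 13 + 3 = 29.

29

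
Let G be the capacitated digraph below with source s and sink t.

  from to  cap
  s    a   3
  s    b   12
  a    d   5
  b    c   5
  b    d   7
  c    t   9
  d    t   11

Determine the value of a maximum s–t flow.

15

Augment s→a→d→t: bottleneck 3, flow now 3.
Augment s→b→c→t: bottleneck 5, flow now 8.
Augment s→b→d→t: bottleneck 7, flow now 15.
No augmenting path remains; maximum flow = 15.
In the residual graph, reachable from s: {s}.
Min-cut edges: s→a (3), s→b (12); capacity 3 + 12 = 15.
This cut is saturated, so no flow can exceed 15.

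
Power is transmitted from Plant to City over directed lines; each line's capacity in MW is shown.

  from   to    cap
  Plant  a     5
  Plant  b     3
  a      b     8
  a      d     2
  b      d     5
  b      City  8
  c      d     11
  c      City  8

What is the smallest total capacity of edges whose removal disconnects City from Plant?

8

Augment Plant→b→City: bottleneck 3, flow now 3.
Augment Plant→a→b→City: bottleneck 5, flow now 8.
No augmenting path remains; maximum flow = 8.
By max-flow min-cut, the minimum cut capacity equals the max flow.
In the residual graph, reachable from Plant: {Plant}.
Min-cut edges: Plant→a (5), Plant→b (3); capacity 5 + 3 = 8.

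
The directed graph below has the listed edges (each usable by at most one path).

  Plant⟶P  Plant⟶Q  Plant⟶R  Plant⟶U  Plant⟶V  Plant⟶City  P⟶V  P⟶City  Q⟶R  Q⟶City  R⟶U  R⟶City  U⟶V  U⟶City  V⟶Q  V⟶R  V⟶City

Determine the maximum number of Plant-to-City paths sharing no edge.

Assign every edge capacity 1; by Menger, the answer equals the max flow.
Path Plant→City (+1); total 1.
Path Plant→P→City (+1); total 2.
Path Plant→Q→City (+1); total 3.
Path Plant→R→City (+1); total 4.
Path Plant→U→City (+1); total 5.
Path Plant→V→City (+1); total 6.
No residual Plant→City path; max flow = 6.
Certifying cut of size 6: {Plant→City, Plant→P, Plant→Q, Plant→R, Plant→U, Plant→V}.

6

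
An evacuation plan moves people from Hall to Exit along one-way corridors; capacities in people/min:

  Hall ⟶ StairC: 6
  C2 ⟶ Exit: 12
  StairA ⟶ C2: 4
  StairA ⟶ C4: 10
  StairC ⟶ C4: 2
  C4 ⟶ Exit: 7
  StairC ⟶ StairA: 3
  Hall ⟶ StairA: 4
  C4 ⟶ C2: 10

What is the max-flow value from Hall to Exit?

9

Augment Hall→StairA→C2→Exit: bottleneck 4, flow now 4.
Augment Hall→StairC→C4→Exit: bottleneck 2, flow now 6.
Augment Hall→StairC→StairA→C4→Exit: bottleneck 3, flow now 9.
No augmenting path remains; maximum flow = 9.
In the residual graph, reachable from Hall: {Hall, StairC}.
Min-cut edges: Hall→StairA (4), StairC→StairA (3), StairC→C4 (2); capacity 4 + 3 + 2 = 9.
This cut is saturated, so no flow can exceed 9.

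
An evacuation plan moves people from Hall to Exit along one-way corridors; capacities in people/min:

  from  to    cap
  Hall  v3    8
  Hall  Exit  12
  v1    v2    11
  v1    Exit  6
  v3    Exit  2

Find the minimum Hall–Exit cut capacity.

14

Augment Hall→Exit: bottleneck 12, flow now 12.
Augment Hall→v3→Exit: bottleneck 2, flow now 14.
No augmenting path remains; maximum flow = 14.
By max-flow min-cut, the minimum cut capacity equals the max flow.
In the residual graph, reachable from Hall: {Hall, v3}.
Min-cut edges: Hall→Exit (12), v3→Exit (2); capacity 12 + 2 = 14.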